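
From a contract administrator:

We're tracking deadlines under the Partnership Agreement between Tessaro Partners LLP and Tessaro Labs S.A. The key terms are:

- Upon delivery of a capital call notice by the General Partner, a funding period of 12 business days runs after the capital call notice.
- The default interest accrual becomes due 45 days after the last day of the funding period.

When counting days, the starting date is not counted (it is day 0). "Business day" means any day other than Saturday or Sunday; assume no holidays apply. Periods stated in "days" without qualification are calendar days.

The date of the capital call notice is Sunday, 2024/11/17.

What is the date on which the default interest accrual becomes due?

2025/01/17

The last day of the funding period: 12 business days after Sunday, 2024/11/17, skipping weekends — Nov 18, Nov 19, Nov 20, Nov 21, …, Nov 29, Dec 2, Dec 3 — lands on Tuesday, 2024/12/03.
The date on which the default interest accrual becomes due: 45 calendar days after 2024/12/03 is 2025/01/17.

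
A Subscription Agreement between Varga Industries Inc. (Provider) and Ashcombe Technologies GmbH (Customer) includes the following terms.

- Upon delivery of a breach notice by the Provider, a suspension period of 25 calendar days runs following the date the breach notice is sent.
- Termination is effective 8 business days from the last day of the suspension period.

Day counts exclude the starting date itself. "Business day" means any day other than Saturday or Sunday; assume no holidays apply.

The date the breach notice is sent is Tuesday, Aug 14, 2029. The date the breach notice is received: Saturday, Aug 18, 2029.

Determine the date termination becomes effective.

The last day of the suspension period: 25 calendar days after Aug 14, 2029 is Sep 8, 2029.
The date termination becomes effective: 8 business days after Saturday, Sep 8, 2029, skipping weekends — Sep 10, Sep 11, Sep 12, Sep 13, Sep 14, Sep 17, Sep 18, Sep 19 — lands on Wednesday, Sep 19, 2029.

Sep 19, 2029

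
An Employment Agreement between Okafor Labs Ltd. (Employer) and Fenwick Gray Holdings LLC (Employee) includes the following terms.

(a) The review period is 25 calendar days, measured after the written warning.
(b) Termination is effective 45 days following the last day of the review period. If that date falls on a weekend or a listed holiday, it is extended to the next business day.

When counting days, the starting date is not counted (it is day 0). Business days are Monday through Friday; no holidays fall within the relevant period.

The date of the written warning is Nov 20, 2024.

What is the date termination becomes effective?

Adding 25 calendar days to Nov 20, 2024 gives Dec 15, 2024, which is the last day of the review period.
Adding 45 calendar days to Dec 15, 2024 gives Jan 29, 2025, which is the date termination becomes effective. Jan 29, 2025 is a Wednesday, so no roll-forward applies.

Jan 29, 2025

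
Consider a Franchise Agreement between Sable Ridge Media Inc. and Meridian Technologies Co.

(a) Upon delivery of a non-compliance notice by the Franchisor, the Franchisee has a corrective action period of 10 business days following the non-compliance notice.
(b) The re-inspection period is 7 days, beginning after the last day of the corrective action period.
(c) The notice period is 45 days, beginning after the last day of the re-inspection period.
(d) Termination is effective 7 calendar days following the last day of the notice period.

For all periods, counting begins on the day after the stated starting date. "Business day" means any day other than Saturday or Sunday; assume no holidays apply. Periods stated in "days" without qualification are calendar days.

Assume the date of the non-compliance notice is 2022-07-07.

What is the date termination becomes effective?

2022-09-18

The last day of the corrective action period: counting 10 business days from Thursday, 2022-07-07 (Jul 8, Jul 11, Jul 12, Jul 13, Jul 14, Jul 15, Jul 18, Jul 19, Jul 20, Jul 21, skipping weekends) reaches Thursday, 2022-07-21.
Adding 7 calendar days to 2022-07-21 gives 2022-07-28, which is the last day of the re-inspection period.
Adding 45 calendar days to 2022-07-28 gives 2022-09-11, which is the last day of the notice period.
The date termination becomes effective: 7 calendar days after 2022-09-11 is 2022-09-18.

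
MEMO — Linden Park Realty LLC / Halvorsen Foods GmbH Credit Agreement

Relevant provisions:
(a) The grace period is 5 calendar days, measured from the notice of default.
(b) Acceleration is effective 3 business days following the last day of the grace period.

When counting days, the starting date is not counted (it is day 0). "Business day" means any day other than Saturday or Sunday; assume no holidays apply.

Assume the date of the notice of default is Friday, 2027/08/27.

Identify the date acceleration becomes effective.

2027/09/06

The last day of the grace period: 2027/08/27 + 5 days = 2027/09/01.
The date acceleration becomes effective: 3 business days after Wednesday, 2027/09/01, skipping weekends — Sep 2, Sep 3, Sep 6 — lands on Monday, 2027/09/06.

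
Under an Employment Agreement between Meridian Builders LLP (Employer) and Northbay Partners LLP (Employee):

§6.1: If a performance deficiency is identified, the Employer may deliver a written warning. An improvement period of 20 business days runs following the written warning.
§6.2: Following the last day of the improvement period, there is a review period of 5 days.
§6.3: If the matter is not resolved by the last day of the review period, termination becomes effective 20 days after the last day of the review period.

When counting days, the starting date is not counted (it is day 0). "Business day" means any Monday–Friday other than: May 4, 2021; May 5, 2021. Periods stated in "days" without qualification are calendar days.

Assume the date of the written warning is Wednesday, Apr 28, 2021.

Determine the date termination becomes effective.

The last day of the improvement period: 20 business days after Wednesday, Apr 28, 2021, skipping weekends and the listed holidays on May 4, May 5 — Apr 29, Apr 30, May 3, May 6, …, May 26, May 27, May 28 — lands on Friday, May 28, 2021.
The last day of the review period: May 28, 2021 + 5 days = Jun 2, 2021.
Adding 20 calendar days to Jun 2, 2021 gives Jun 22, 2021, which is the date termination becomes effective.

Jun 22, 2021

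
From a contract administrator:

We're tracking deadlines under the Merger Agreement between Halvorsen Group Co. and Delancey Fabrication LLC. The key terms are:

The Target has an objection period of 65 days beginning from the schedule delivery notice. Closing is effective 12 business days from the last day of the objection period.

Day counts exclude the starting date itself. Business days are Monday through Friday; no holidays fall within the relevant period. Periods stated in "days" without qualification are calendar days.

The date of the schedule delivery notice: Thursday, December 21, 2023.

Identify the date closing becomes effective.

Adding 65 calendar days to December 21, 2023 gives February 24, 2024, which is the last day of the objection period.
From Saturday, February 24, 2024, 12 business days (Feb 26, Feb 27, Feb 28, Feb 29, …, Mar 8, Mar 11, Mar 12, skipping weekends) brings us to Tuesday, March 12, 2024, which is the date closing becomes effective.

March 12, 2024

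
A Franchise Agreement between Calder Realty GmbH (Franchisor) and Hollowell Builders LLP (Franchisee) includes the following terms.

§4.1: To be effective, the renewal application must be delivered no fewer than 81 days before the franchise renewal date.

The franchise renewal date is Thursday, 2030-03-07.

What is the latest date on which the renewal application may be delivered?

2029-12-16

2030-03-07 minus 81 days is 2029-12-16.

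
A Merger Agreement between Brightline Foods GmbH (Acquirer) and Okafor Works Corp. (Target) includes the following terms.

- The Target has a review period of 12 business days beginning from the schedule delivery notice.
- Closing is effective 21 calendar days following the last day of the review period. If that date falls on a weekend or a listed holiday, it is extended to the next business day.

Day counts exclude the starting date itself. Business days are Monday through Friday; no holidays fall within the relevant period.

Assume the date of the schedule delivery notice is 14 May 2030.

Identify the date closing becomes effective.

20 June 2030

The last day of the review period: 12 business days after Tuesday, 14 May 2030, skipping weekends — May 15, May 16, May 17, May 20, …, May 28, May 29, May 30 — lands on Thursday, 30 May 2030.
The date closing becomes effective: 21 calendar days after 30 May 2030 is 20 June 2030. 20 June 2030 is a Thursday, so no roll-forward applies.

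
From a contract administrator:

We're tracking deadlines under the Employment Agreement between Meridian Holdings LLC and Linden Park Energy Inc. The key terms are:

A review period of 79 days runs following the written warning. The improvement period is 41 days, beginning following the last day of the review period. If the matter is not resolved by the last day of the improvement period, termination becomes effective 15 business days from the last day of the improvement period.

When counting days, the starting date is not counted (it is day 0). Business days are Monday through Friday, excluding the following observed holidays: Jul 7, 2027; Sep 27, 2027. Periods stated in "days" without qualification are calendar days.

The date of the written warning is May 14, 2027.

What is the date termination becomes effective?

The last day of the review period: 79 calendar days after May 14, 2027 is Aug 1, 2027.
The last day of the improvement period: Aug 1, 2027 + 41 days = Sep 11, 2027.
From Saturday, Sep 11, 2027, 15 business days (Sep 13, Sep 14, Sep 15, Sep 16, …, Sep 30, Oct 1, Oct 4, skipping weekends and the listed holiday on Sep 27) brings us to Monday, Oct 4, 2027, which is the date termination becomes effective.

Oct 4, 2027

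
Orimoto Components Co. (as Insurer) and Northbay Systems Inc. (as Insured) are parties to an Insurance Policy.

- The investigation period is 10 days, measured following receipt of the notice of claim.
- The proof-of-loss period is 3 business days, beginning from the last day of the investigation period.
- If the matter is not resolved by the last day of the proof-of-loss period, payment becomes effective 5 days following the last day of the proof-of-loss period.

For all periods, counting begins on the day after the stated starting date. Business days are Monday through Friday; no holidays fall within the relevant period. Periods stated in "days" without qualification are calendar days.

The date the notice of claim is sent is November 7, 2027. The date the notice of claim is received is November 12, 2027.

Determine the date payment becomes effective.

Adding 10 calendar days to November 12, 2027 gives November 22, 2027, which is the last day of the investigation period.
From Monday, November 22, 2027, 3 business days (Nov 23, Nov 24, Nov 25, skipping weekends) brings us to Thursday, November 25, 2027, which is the last day of the proof-of-loss period.
The date payment becomes effective: November 25, 2027 + 5 days = November 30, 2027.

November 30, 2027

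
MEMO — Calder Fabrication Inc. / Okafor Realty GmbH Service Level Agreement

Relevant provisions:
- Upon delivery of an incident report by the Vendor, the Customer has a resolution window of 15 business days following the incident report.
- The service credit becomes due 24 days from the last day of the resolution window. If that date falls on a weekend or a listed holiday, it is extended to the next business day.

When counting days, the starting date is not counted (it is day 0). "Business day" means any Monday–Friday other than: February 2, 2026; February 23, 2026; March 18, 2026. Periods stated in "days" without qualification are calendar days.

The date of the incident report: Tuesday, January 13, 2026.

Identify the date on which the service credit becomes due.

March 2, 2026

The last day of the resolution window: 15 business days after Tuesday, January 13, 2026, skipping weekends and the listed holiday on Feb 2 — Jan 14, Jan 15, Jan 16, Jan 19, …, Jan 30, Feb 3, Feb 4 — lands on Wednesday, February 4, 2026.
The date on which the service credit becomes due: February 4, 2026 + 24 days = February 28, 2026. That falls on a Saturday, so it rolls to the next business day, Monday, March 2, 2026.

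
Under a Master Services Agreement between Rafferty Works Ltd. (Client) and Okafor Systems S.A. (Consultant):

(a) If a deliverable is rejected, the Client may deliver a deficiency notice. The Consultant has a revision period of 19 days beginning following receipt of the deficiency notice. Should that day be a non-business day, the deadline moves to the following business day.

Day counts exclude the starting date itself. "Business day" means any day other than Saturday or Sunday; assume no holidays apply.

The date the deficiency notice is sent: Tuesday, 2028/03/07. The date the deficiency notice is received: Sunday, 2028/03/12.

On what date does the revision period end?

2028/03/31

The last day of the revision period: 2028/03/12 + 19 days = 2028/03/31. 2028/03/31 is a Friday, so no roll-forward applies.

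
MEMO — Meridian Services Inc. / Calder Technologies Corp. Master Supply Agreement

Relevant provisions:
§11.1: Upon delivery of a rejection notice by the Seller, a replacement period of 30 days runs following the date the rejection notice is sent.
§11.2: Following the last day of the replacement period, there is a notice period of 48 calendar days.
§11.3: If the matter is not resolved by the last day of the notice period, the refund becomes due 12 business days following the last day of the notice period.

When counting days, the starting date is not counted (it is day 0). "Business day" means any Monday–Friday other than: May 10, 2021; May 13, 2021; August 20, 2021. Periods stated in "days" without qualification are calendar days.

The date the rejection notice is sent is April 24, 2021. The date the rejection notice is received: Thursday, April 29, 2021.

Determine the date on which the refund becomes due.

Adding 30 calendar days to April 24, 2021 gives May 24, 2021, which is the last day of the replacement period.
Adding 48 calendar days to May 24, 2021 gives July 11, 2021, which is the last day of the notice period.
The date on which the refund becomes due: 12 business days after Sunday, July 11, 2021, skipping weekends — Jul 12, Jul 13, Jul 14, Jul 15, …, Jul 23, Jul 26, Jul 27 — lands on Tuesday, July 27, 2021.

July 27, 2021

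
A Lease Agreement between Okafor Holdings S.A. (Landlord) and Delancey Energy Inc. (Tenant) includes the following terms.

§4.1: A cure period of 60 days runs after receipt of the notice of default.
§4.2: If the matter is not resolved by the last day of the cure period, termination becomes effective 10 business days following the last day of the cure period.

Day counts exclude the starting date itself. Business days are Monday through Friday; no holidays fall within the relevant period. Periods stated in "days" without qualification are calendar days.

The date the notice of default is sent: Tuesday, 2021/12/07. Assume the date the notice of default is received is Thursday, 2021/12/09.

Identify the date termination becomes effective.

The last day of the cure period: 2021/12/09 + 60 days = 2022/02/07.
From Monday, 2022/02/07, 10 business days (Feb 8, Feb 9, Feb 10, Feb 11, Feb 14, Feb 15, Feb 16, Feb 17, Feb 18, Feb 21, skipping weekends) brings us to Monday, 2022/02/21, which is the date termination becomes effective.

2022/02/21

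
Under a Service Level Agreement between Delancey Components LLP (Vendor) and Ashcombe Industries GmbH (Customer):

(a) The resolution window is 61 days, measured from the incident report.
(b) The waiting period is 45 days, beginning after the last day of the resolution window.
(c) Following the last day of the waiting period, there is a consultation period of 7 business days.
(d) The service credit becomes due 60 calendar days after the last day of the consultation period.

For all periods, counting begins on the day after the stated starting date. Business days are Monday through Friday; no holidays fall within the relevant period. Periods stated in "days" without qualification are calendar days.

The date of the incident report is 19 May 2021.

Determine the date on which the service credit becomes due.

The last day of the resolution window: 19 May 2021 + 61 days = 19 July 2021.
The last day of the waiting period: 45 calendar days after 19 July 2021 is 2 September 2021.
The last day of the consultation period: 7 business days after Thursday, 2 September 2021, skipping weekends — Sep 3, Sep 6, Sep 7, Sep 8, Sep 9, Sep 10, Sep 13 — lands on Monday, 13 September 2021.
The date on which the service credit becomes due: 60 calendar days after 13 September 2021 is 12 November 2021.

12 November 2021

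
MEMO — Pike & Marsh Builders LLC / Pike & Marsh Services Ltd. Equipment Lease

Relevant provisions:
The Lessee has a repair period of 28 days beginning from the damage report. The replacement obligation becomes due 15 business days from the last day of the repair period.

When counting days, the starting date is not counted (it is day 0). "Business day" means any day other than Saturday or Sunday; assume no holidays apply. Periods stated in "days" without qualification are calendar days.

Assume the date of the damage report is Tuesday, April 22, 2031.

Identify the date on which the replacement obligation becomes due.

June 10, 2031

Adding 28 calendar days to April 22, 2031 gives May 20, 2031, which is the last day of the repair period.
From Tuesday, May 20, 2031, 15 business days (May 21, May 22, May 23, May 26, …, Jun 6, Jun 9, Jun 10, skipping weekends) brings us to Tuesday, June 10, 2031, which is the date on which the replacement obligation becomes due.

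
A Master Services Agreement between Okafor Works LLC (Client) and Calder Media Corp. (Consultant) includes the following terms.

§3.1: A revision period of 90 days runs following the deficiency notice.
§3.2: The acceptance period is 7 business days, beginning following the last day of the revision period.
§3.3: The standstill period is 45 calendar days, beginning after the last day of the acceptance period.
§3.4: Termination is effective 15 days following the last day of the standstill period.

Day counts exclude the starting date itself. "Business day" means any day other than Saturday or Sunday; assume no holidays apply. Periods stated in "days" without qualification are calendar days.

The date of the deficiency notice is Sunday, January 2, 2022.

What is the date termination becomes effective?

June 11, 2022

The last day of the revision period: 90 calendar days after January 2, 2022 is April 2, 2022.
The last day of the acceptance period: 7 business days after Saturday, April 2, 2022, skipping weekends — Apr 4, Apr 5, Apr 6, Apr 7, Apr 8, Apr 11, Apr 12 — lands on Tuesday, April 12, 2022.
The last day of the standstill period: April 12, 2022 + 45 days = May 27, 2022.
Adding 15 calendar days to May 27, 2022 gives June 11, 2022, which is the date termination becomes effective.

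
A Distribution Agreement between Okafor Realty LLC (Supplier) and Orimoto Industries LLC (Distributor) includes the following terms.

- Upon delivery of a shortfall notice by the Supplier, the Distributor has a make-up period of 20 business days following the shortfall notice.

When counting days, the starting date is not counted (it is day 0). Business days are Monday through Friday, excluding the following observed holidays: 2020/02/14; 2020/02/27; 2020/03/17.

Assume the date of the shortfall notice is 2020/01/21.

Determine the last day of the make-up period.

2020/02/19

The last day of the make-up period: 20 business days after Tuesday, 2020/01/21, skipping weekends and the listed holiday on Feb 14 — Jan 22, Jan 23, Jan 24, Jan 27, …, Feb 17, Feb 18, Feb 19 — lands on Wednesday, 2020/02/19.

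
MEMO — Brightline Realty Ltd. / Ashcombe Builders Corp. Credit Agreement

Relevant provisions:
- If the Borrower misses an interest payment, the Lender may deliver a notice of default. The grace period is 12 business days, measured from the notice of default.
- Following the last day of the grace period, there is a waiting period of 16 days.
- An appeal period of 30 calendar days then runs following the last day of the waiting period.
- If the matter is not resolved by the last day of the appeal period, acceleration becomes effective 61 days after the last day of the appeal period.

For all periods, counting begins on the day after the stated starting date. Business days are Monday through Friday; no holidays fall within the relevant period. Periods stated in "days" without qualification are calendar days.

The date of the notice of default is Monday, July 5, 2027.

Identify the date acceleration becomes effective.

November 5, 2027

From Monday, July 5, 2027, 12 business days (Jul 6, Jul 7, Jul 8, Jul 9, …, Jul 19, Jul 20, Jul 21, skipping weekends) brings us to Wednesday, July 21, 2027, which is the last day of the grace period.
Adding 16 calendar days to July 21, 2027 gives August 6, 2027, which is the last day of the waiting period.
The last day of the appeal period: August 6, 2027 + 30 days = September 5, 2027.
The date acceleration becomes effective: 61 calendar days after September 5, 2027 is November 5, 2027.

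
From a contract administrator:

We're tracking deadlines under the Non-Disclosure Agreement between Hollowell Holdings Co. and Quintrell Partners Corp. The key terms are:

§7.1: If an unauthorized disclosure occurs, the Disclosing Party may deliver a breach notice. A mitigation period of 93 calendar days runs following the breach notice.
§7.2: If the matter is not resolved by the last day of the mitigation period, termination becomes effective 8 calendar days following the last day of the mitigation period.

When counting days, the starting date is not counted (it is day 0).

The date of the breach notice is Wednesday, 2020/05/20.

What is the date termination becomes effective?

The last day of the mitigation period: 93 calendar days after 2020/05/20 is 2020/08/21.
The date termination becomes effective: 2020/08/21 + 8 days = 2020/08/29.

2020/08/29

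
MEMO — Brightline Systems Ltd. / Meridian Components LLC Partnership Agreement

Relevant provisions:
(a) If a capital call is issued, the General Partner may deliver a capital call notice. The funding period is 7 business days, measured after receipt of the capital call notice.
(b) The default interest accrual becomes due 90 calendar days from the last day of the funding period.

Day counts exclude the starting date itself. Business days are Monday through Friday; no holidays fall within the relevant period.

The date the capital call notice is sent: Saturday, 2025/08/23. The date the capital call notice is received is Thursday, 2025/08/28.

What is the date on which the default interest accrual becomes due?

2025/12/07

From Thursday, 2025/08/28, 7 business days (Aug 29, Sep 1, Sep 2, Sep 3, Sep 4, Sep 5, Sep 8, skipping weekends) brings us to Monday, 2025/09/08, which is the last day of the funding period.
Adding 90 calendar days to 2025/09/08 gives 2025/12/07, which is the date on which the default interest accrual becomes due.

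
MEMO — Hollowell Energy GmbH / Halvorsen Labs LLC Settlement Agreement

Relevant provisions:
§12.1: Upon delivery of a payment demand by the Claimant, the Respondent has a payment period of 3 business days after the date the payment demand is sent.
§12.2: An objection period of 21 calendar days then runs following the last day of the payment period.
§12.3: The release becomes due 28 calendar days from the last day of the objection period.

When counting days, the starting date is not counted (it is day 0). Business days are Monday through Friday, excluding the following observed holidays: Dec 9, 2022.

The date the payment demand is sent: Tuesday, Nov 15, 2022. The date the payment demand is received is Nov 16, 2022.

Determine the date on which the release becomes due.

Jan 6, 2023

The last day of the payment period: 3 business days after Tuesday, Nov 15, 2022, skipping weekends — Nov 16, Nov 17, Nov 18 — lands on Friday, Nov 18, 2022.
The last day of the objection period: Nov 18, 2022 + 21 days = Dec 9, 2022.
The date on which the release becomes due: Dec 9, 2022 + 28 days = Jan 6, 2023.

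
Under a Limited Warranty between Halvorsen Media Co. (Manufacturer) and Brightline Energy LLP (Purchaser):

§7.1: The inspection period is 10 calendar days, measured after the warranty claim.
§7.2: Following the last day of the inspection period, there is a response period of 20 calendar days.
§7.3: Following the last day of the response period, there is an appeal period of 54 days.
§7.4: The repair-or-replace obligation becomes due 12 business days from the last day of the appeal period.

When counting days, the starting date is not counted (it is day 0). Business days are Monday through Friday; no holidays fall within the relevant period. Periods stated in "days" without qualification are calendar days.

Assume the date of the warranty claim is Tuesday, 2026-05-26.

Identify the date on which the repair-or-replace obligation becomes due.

2026-09-03

Adding 10 calendar days to 2026-05-26 gives 2026-06-05, which is the last day of the inspection period.
The last day of the response period: 20 calendar days after 2026-06-05 is 2026-06-25.
The last day of the appeal period: 2026-06-25 + 54 days = 2026-08-18.
From Tuesday, 2026-08-18, 12 business days (Aug 19, Aug 20, Aug 21, Aug 24, …, Sep 1, Sep 2, Sep 3, skipping weekends) brings us to Thursday, 2026-09-03, which is the date on which the repair-or-replace obligation becomes due.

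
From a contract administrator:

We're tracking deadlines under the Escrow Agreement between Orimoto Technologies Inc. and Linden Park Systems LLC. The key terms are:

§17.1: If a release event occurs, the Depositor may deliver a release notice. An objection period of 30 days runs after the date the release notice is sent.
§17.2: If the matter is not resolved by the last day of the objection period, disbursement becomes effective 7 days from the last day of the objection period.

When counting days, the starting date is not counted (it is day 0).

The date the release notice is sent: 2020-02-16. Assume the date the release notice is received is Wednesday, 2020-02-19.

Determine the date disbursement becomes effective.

The last day of the objection period: 2020-02-16 + 30 days = 2020-03-17.
The date disbursement becomes effective: 7 calendar days after 2020-03-17 is 2020-03-24.

2020-03-24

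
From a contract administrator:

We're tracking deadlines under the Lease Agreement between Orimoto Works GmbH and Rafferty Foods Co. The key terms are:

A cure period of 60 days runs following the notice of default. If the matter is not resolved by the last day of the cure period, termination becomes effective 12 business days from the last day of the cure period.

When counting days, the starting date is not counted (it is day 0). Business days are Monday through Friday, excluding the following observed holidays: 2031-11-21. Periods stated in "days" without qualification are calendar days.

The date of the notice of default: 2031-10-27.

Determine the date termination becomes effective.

2032-01-13

Adding 60 calendar days to 2031-10-27 gives 2031-12-26, which is the last day of the cure period.
From Friday, 2031-12-26, 12 business days (Dec 29, Dec 30, Dec 31, Jan 1, …, Jan 9, Jan 12, Jan 13, skipping weekends) brings us to Tuesday, 2032-01-13, which is the date termination becomes effective.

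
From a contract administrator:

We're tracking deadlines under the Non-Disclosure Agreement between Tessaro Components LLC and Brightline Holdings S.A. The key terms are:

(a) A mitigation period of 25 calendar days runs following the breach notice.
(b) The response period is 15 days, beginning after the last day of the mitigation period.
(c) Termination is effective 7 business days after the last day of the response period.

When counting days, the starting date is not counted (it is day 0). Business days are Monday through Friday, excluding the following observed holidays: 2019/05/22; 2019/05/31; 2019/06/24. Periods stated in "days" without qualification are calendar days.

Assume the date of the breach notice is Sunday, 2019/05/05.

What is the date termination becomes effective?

2019/06/26

The last day of the mitigation period: 25 calendar days after 2019/05/05 is 2019/05/30.
Adding 15 calendar days to 2019/05/30 gives 2019/06/14, which is the last day of the response period.
The date termination becomes effective: counting 7 business days from Friday, 2019/06/14 (Jun 17, Jun 18, Jun 19, Jun 20, Jun 21, Jun 25, Jun 26, skipping weekends and the listed holiday on Jun 24) reaches Wednesday, 2019/06/26.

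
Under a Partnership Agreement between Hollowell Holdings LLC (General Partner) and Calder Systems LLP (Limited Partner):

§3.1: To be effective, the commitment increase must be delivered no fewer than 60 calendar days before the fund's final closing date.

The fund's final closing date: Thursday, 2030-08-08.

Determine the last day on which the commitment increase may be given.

Counting back 60 calendar days from 2030-08-08 gives 2030-06-09.

2030-06-09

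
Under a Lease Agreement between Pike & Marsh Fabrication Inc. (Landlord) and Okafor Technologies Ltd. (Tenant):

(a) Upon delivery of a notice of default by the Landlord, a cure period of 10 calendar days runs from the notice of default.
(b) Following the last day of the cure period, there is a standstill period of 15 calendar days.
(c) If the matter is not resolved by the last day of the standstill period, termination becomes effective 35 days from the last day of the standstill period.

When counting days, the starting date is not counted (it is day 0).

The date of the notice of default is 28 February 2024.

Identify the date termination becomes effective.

The last day of the cure period: 10 calendar days after 28 February 2024 is 9 March 2024.
Adding 15 calendar days to 9 March 2024 gives 24 March 2024, which is the last day of the standstill period.
Adding 35 calendar days to 24 March 2024 gives 28 April 2024, which is the date termination becomes effective.

28 April 2024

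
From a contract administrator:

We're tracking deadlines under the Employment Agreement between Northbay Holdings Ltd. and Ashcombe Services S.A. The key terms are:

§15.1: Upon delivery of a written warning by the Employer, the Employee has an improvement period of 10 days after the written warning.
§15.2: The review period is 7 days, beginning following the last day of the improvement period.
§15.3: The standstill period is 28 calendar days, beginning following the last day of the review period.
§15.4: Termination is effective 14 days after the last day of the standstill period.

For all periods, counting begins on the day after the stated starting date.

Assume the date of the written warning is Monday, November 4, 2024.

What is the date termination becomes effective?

January 2, 2025

The last day of the improvement period: 10 calendar days after November 4, 2024 is November 14, 2024.
Adding 7 calendar days to November 14, 2024 gives November 21, 2024, which is the last day of the review period.
The last day of the standstill period: November 21, 2024 + 28 days = December 19, 2024.
The date termination becomes effective: 14 calendar days after December 19, 2024 is January 2, 2025.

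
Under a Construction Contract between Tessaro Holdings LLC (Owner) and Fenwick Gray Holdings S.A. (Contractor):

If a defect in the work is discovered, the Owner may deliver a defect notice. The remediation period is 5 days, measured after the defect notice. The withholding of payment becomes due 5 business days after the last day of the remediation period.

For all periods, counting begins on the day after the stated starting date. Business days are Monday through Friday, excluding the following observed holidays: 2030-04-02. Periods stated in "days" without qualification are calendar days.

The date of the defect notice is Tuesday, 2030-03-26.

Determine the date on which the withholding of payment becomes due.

2030-04-08

Adding 5 calendar days to 2030-03-26 gives 2030-03-31, which is the last day of the remediation period.
The date on which the withholding of payment becomes due: counting 5 business days from Sunday, 2030-03-31 (Apr 1, Apr 3, Apr 4, Apr 5, Apr 8, skipping weekends and the listed holiday on Apr 2) reaches Monday, 2030-04-08.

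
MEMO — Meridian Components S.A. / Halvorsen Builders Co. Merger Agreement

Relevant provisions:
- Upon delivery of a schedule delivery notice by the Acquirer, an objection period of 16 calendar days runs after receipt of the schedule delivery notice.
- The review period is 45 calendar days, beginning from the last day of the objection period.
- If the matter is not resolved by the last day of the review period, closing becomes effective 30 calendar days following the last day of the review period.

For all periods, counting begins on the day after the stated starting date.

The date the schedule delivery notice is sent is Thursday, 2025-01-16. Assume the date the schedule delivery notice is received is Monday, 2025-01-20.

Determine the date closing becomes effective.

2025-04-21

The last day of the objection period: 2025-01-20 + 16 days = 2025-02-05.
The last day of the review period: 2025-02-05 + 45 days = 2025-03-22.
Adding 30 calendar days to 2025-03-22 gives 2025-04-21, which is the date closing becomes effective.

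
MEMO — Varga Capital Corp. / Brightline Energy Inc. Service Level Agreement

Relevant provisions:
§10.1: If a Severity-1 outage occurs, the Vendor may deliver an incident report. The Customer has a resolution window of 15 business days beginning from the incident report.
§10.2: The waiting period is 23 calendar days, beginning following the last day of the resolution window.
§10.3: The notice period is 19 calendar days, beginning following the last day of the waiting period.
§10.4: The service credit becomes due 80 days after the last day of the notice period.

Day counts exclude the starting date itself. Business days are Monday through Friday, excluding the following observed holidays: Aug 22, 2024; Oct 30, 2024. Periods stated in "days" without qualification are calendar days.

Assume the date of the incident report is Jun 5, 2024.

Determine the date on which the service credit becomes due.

Oct 26, 2024

From Wednesday, Jun 5, 2024, 15 business days (Jun 6, Jun 7, Jun 10, Jun 11, …, Jun 24, Jun 25, Jun 26, skipping weekends) brings us to Wednesday, Jun 26, 2024, which is the last day of the resolution window.
The last day of the waiting period: 23 calendar days after Jun 26, 2024 is Jul 19, 2024.
The last day of the notice period: 19 calendar days after Jul 19, 2024 is Aug 7, 2024.
Adding 80 calendar days to Aug 7, 2024 gives Oct 26, 2024, which is the date on which the service credit becomes due.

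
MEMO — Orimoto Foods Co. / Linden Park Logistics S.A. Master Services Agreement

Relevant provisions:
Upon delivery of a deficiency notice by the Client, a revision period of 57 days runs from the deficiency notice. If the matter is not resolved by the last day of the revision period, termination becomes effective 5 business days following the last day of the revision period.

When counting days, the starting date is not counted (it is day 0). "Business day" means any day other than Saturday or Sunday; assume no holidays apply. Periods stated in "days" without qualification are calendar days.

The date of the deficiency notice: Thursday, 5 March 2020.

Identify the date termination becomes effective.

The last day of the revision period: 57 calendar days after 5 March 2020 is 1 May 2020.
The date termination becomes effective: 5 business days after Friday, 1 May 2020, skipping weekends — May 4, May 5, May 6, May 7, May 8 — lands on Friday, 8 May 2020.

8 May 2020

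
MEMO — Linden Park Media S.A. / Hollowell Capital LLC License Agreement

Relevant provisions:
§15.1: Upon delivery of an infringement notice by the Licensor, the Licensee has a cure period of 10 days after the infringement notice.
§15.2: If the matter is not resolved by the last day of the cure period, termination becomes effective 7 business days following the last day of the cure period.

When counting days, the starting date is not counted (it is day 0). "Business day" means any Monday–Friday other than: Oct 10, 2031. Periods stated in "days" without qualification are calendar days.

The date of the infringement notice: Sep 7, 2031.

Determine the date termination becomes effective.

Adding 10 calendar days to Sep 7, 2031 gives Sep 17, 2031, which is the last day of the cure period.
The date termination becomes effective: counting 7 business days from Wednesday, Sep 17, 2031 (Sep 18, Sep 19, Sep 22, Sep 23, Sep 24, Sep 25, Sep 26, skipping weekends) reaches Friday, Sep 26, 2031.

Sep 26, 2031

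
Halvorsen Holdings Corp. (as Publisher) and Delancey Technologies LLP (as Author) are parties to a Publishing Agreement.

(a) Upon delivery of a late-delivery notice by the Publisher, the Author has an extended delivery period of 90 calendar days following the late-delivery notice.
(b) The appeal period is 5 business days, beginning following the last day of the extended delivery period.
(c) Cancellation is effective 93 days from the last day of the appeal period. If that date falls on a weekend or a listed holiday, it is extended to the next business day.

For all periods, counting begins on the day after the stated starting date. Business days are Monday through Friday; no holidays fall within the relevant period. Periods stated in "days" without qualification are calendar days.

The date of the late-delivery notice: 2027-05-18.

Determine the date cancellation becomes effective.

2027-11-24

Adding 90 calendar days to 2027-05-18 gives 2027-08-16, which is the last day of the extended delivery period.
The last day of the appeal period: counting 5 business days from Monday, 2027-08-16 (Aug 17, Aug 18, Aug 19, Aug 20, Aug 23, skipping weekends) reaches Monday, 2027-08-23.
Adding 93 calendar days to 2027-08-23 gives 2027-11-24, which is the date cancellation becomes effective. 2027-11-24 is a Wednesday, so no roll-forward applies.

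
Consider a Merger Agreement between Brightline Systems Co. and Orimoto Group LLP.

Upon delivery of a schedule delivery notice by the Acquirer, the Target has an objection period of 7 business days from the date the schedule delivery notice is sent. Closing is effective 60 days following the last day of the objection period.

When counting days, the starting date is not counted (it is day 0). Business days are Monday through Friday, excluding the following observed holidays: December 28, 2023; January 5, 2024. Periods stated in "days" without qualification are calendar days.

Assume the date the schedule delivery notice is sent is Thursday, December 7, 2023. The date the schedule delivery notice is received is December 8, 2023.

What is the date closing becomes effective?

The last day of the objection period: 7 business days after Thursday, December 7, 2023, skipping weekends — Dec 8, Dec 11, Dec 12, Dec 13, Dec 14, Dec 15, Dec 18 — lands on Monday, December 18, 2023.
The date closing becomes effective: December 18, 2023 + 60 days = February 16, 2024.

February 16, 2024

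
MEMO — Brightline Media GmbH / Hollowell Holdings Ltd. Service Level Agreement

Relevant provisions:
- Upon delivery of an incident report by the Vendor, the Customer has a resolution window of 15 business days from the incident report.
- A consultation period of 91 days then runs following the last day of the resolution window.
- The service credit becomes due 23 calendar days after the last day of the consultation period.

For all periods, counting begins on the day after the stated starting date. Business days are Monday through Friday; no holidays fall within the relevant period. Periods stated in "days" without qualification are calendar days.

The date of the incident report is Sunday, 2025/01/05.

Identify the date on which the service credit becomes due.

2025/05/18

From Sunday, 2025/01/05, 15 business days (Jan 6, Jan 7, Jan 8, Jan 9, …, Jan 22, Jan 23, Jan 24, skipping weekends) brings us to Friday, 2025/01/24, which is the last day of the resolution window.
The last day of the consultation period: 91 calendar days after 2025/01/24 is 2025/04/25.
The date on which the service credit becomes due: 23 calendar days after 2025/04/25 is 2025/05/18.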